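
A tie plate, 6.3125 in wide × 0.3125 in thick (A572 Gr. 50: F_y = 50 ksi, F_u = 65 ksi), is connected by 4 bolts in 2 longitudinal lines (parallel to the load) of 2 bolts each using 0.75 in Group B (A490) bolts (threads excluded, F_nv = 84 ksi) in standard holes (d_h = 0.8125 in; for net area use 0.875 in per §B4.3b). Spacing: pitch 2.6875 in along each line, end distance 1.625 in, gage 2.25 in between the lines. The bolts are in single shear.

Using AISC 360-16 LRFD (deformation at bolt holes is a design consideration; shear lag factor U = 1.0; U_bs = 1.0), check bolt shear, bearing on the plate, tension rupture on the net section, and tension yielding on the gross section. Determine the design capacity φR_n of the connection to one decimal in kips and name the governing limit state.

69.5 kips (net-section rupture governs)

Bolt shear: A_b = π(0.75)²/4 = 0.44179 in². φR_n = 0.75 × 84 × 0.44179 × 4 × 1 = 111.3 kips.
Bearing (0.3125 in plate, F_u = 65 ksi): end bolts L_c = 1.625 − 0.8125/2 = 1.21875, R_n = min(1.2×1.21875×0.3125×65, 2.4×0.75×0.3125×65) = 29.707 kips/bolt; interior L_c = 2.6875 − 0.8125 = 1.875, R_n = 36.563 kips/bolt. φR_n = 0.75 × (2×29.707 + 2×36.563) = 99.4 kips.
Tension rupture (net): A_n = (6.3125 − 2×0.875)×0.3125 = 1.4258 in² (U = 1.0, A_e = A_n). φR_n = 0.75 × 65 × 1.4258 = 69.5 kips.
Tension yield (gross): A_g = 6.3125×0.3125 = 1.9727 in². φR_n = 0.90 × 50 × 1.9727 = 88.8 kips.
Governing: min(111.3, 99.4, 69.5, 88.8) = 69.5 kips → net-section rupture.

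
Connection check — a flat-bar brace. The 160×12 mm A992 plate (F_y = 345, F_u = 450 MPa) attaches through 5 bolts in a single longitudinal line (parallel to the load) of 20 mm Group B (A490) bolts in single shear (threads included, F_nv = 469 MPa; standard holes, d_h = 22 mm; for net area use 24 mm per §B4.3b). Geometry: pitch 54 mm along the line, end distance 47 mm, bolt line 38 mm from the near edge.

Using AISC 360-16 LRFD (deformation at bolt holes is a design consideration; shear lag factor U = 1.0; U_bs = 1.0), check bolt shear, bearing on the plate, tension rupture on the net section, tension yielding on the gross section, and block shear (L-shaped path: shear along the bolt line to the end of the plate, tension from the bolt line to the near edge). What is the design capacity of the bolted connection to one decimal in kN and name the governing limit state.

482.0 kN (block shear governs)

Bolt shear: A_b = π(20)²/4 = 314.16 mm². φR_n = 0.75 × 469 × 314.16 × 5 × 1 = 552.5 kN.
Bearing (12 mm plate, F_u = 450 MPa): end bolts L_c = 47 − 22/2 = 36, R_n = min(1.2×36×12×450, 2.4×20×12×450) = 233.28 kN/bolt; interior L_c = 54 − 22 = 32, R_n = 207.36 kN/bolt. φR_n = 0.75 × (1×233.28 + 4×207.36) = 797.0 kN.
Tension rupture (net): A_n = (160 − 1×24)×12 = 1632 mm² (U = 1.0, A_e = A_n). φR_n = 0.75 × 450 × 1632 = 550.8 kN.
Tension yield (gross): A_g = 160×12 = 1920 mm². φR_n = 0.90 × 345 × 1920 = 596.2 kN.
Block shear: shear path 1×[47+4×54] = 1×263 mm, A_gv = 3156, A_nv = 1×(263 − 4.5×24)×12 = 1860 mm²; tension to near edge: (38 − 0.5×24)×12 = 312 mm². R_n = min(0.6×450×1860, 0.6×345×3156) + 1.0×450×312 = min(502.2, 653.29) + 140.4 = 642.6 kN. φR_n = 0.75 × 642.6 = 482.0 kN.
Governing: min(552.5, 797.0, 550.8, 596.2, 482.0) = 482.0 kN → block shear.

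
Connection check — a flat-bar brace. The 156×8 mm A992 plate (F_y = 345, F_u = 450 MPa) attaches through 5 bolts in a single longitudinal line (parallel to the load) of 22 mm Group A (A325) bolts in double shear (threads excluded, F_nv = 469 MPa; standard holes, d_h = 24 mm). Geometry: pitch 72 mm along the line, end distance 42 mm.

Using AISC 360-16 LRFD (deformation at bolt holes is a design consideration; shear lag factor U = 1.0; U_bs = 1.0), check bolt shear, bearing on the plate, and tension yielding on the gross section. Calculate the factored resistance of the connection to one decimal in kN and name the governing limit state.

387.5 kN (gross-section yield governs)

Bolt shear: A_b = π(22)²/4 = 380.13 mm². φR_n = 0.75 × 469 × 380.13 × 5 × 2 = 1337.1 kN.
Bearing (8 mm plate, F_u = 450 MPa): end bolts L_c = 42 − 24/2 = 30, R_n = min(1.2×30×8×450, 2.4×22×8×450) = 129.6 kN/bolt; interior L_c = 72 − 24 = 48, R_n = 190.08 kN/bolt. φR_n = 0.75 × (1×129.6 + 4×190.08) = 667.4 kN.
Tension yield (gross): A_g = 156×8 = 1248 mm². φR_n = 0.90 × 345 × 1248 = 387.5 kN.
Governing: min(1337.1, 667.4, 387.5) = 387.5 kN → gross-section yield.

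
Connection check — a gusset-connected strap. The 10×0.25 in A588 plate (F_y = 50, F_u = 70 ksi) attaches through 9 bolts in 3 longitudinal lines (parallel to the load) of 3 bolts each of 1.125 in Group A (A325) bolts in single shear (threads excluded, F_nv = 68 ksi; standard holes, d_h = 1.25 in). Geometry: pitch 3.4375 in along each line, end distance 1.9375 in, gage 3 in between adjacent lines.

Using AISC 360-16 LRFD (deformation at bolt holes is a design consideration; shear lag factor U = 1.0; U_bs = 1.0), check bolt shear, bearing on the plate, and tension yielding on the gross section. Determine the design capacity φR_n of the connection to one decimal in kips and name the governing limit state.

Bolt shear: A_b = π(1.125)²/4 = 0.99402 in². φR_n = 0.75 × 68 × 0.99402 × 9 × 1 = 456.3 kips.
Bearing (0.25 in plate, F_u = 70 ksi): end bolts L_c = 1.9375 − 1.25/2 = 1.3125, R_n = min(1.2×1.3125×0.25×70, 2.4×1.125×0.25×70) = 27.563 kips/bolt; interior L_c = 3.4375 − 1.25 = 2.1875, R_n = 45.938 kips/bolt. φR_n = 0.75 × (3×27.563 + 6×45.938) = 268.7 kips.
Tension yield (gross): A_g = 10×0.25 = 2.5 in². φR_n = 0.90 × 50 × 2.5 = 112.5 kips.
Governing: min(456.3, 268.7, 112.5) = 112.5 kips → gross-section yield.

112.5 kips (gross-section yield governs)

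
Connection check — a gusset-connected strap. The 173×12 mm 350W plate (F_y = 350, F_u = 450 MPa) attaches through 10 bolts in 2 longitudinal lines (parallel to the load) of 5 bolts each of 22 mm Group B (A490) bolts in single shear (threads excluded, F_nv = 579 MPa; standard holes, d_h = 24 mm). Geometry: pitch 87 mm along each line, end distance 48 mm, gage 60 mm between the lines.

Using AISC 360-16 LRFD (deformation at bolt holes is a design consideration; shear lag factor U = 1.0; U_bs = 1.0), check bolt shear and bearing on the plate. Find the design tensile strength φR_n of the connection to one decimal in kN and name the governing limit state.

1650.7 kN (bolt shear governs)

Bolt shear: A_b = π(22)²/4 = 380.13 mm². φR_n = 0.75 × 579 × 380.13 × 10 × 1 = 1650.7 kN.
Bearing (12 mm plate, F_u = 450 MPa): end bolts L_c = 48 − 24/2 = 36, R_n = min(1.2×36×12×450, 2.4×22×12×450) = 233.28 kN/bolt; interior L_c = 87 − 24 = 63, R_n = 285.12 kN/bolt. φR_n = 0.75 × (2×233.28 + 8×285.12) = 2060.6 kN.
Governing: min(1650.7, 2060.6) = 1650.7 kN → bolt shear.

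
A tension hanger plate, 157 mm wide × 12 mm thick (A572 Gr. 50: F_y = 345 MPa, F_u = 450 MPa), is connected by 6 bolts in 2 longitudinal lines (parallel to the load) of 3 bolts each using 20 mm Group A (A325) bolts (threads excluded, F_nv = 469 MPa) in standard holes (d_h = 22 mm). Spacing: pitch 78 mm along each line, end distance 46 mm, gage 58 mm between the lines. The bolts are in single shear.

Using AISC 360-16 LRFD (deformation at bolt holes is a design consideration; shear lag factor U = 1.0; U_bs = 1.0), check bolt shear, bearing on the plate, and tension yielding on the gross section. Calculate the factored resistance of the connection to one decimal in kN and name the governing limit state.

585.0 kN (gross-section yield governs)

Bolt shear: A_b = π(20)²/4 = 314.16 mm². φR_n = 0.75 × 469 × 314.16 × 6 × 1 = 663.0 kN.
Bearing (12 mm plate, F_u = 450 MPa): end bolts L_c = 46 − 22/2 = 35, R_n = min(1.2×35×12×450, 2.4×20×12×450) = 226.8 kN/bolt; interior L_c = 78 − 22 = 56, R_n = 259.2 kN/bolt. φR_n = 0.75 × (2×226.8 + 4×259.2) = 1117.8 kN.
Tension yield (gross): A_g = 157×12 = 1884 mm². φR_n = 0.90 × 345 × 1884 = 585.0 kN.
Governing: min(663.0, 1117.8, 585.0) = 585.0 kN → gross-section yield.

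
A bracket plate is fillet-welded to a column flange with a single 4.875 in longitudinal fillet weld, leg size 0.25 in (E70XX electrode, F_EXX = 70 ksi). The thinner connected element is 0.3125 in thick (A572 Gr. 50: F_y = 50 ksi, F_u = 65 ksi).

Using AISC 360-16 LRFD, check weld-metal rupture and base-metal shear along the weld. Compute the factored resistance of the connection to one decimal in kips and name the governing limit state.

27.1 kips (weld metal governs)

Weld metal: throat = 0.707×0.25 = 0.17675 in, L = 4.875 in. φR_n = 0.75 × 0.6 × 70 × 0.17675 × 4.875 = 27.1 kips.
Base metal shear (0.3125 in plate): yield φR_n = 1.0×0.6×50×0.3125×4.875 = 45.7 kips; rupture φR_n = 0.75×0.6×65×0.3125×4.875 = 44.6 kips; take 44.6 kips (rupture).
Governing: min(27.1, 44.6) = 27.1 kips → weld metal.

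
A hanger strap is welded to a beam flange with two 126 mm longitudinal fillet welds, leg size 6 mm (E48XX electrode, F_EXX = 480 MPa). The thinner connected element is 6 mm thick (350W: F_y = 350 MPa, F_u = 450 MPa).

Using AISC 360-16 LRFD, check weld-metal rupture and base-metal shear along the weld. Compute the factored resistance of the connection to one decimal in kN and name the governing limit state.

Weld metal: throat = 0.707×6 = 4.242 mm, L = 2×126 = 252 mm. φR_n = 0.75 × 0.6 × 480 × 4.242 × 252 = 230.9 kN.
Base metal shear (6 mm plate): yield φR_n = 1.0×0.6×350×6×252 = 317.5 kN; rupture φR_n = 0.75×0.6×450×6×252 = 306.2 kN; take 306.2 kN (rupture).
Governing: min(230.9, 306.2) = 230.9 kN → weld metal.

230.9 kN (weld metal governs)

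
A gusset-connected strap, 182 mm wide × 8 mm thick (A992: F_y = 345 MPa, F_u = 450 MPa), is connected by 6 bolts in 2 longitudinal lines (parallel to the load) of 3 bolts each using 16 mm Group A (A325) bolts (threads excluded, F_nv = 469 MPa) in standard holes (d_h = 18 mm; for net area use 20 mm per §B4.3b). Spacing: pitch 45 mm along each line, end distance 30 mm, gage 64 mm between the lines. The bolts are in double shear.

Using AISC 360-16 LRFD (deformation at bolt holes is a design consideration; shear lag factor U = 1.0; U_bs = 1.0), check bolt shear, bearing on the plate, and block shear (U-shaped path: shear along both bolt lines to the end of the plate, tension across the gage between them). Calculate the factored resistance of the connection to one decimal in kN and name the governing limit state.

Bolt shear: A_b = π(16)²/4 = 201.06 mm². φR_n = 0.75 × 469 × 201.06 × 6 × 2 = 848.7 kN.
Bearing (8 mm plate, F_u = 450 MPa): end bolts L_c = 30 − 18/2 = 21, R_n = min(1.2×21×8×450, 2.4×16×8×450) = 90.72 kN/bolt; interior L_c = 45 − 18 = 27, R_n = 116.64 kN/bolt. φR_n = 0.75 × (2×90.72 + 4×116.64) = 486.0 kN.
Block shear: shear path 2×[30+2×45] = 2×120 mm, A_gv = 1920, A_nv = 2×(120 − 2.5×20)×8 = 1120 mm²; tension across gage: (64 − 1×20)×8 = 352 mm². R_n = min(0.6×450×1120, 0.6×345×1920) + 1.0×450×352 = min(302.4, 397.44) + 158.4 = 460.8 kN. φR_n = 0.75 × 460.8 = 345.6 kN.
Governing: min(848.7, 486.0, 345.6) = 345.6 kN → block shear.

345.6 kN (block shear governs)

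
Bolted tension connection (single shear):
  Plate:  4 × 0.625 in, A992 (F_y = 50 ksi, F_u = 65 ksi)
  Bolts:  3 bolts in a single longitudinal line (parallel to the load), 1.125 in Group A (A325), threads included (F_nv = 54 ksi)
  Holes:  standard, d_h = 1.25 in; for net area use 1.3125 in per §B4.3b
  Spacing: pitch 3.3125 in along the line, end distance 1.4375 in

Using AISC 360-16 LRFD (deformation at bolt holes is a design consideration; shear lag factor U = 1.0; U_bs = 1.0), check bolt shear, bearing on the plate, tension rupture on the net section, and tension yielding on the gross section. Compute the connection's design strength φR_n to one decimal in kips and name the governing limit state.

81.9 kips (net-section rupture governs)

Bolt shear: A_b = π(1.125)²/4 = 0.99402 in². φR_n = 0.75 × 54 × 0.99402 × 3 × 1 = 120.8 kips.
Bearing (0.625 in plate, F_u = 65 ksi): end bolts L_c = 1.4375 − 1.25/2 = 0.8125, R_n = min(1.2×0.8125×0.625×65, 2.4×1.125×0.625×65) = 39.609 kips/bolt; interior L_c = 3.3125 − 1.25 = 2.0625, R_n = 100.55 kips/bolt. φR_n = 0.75 × (1×39.609 + 2×100.55) = 180.5 kips.
Tension rupture (net): A_n = (4 − 1×1.3125)×0.625 = 1.6797 in² (U = 1.0, A_e = A_n). φR_n = 0.75 × 65 × 1.6797 = 81.9 kips.
Tension yield (gross): A_g = 4×0.625 = 2.5 in². φR_n = 0.90 × 50 × 2.5 = 112.5 kips.
Governing: min(120.8, 180.5, 81.9, 112.5) = 81.9 kips → net-section rupture.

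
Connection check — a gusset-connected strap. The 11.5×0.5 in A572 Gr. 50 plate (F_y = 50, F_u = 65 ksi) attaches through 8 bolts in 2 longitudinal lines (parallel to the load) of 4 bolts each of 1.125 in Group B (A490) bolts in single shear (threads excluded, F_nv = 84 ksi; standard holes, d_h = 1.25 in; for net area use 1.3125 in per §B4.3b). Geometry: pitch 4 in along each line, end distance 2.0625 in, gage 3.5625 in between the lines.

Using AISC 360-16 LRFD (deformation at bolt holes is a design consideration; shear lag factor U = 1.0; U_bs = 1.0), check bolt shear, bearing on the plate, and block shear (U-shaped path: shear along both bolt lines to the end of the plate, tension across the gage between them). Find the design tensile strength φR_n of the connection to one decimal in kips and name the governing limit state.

Bolt shear: A_b = π(1.125)²/4 = 0.99402 in². φR_n = 0.75 × 84 × 0.99402 × 8 × 1 = 501.0 kips.
Bearing (0.5 in plate, F_u = 65 ksi): end bolts L_c = 2.0625 − 1.25/2 = 1.4375, R_n = min(1.2×1.4375×0.5×65, 2.4×1.125×0.5×65) = 56.063 kips/bolt; interior L_c = 4 − 1.25 = 2.75, R_n = 87.75 kips/bolt. φR_n = 0.75 × (2×56.063 + 6×87.75) = 479.0 kips.
Block shear: shear path 2×[2.0625+3×4] = 2×14.0625 in, A_gv = 14.063, A_nv = 2×(14.0625 − 3.5×1.3125)×0.5 = 9.4688 in²; tension across gage: (3.5625 − 1×1.3125)×0.5 = 1.125 in². R_n = min(0.6×65×9.4688, 0.6×50×14.063) + 1.0×65×1.125 = min(369.28, 421.89) + 73.125 = 442.41 kips. φR_n = 0.75 × 442.41 = 331.8 kips.
Governing: min(501.0, 479.0, 331.8) = 331.8 kips → block shear.

331.8 kips (block shear governs)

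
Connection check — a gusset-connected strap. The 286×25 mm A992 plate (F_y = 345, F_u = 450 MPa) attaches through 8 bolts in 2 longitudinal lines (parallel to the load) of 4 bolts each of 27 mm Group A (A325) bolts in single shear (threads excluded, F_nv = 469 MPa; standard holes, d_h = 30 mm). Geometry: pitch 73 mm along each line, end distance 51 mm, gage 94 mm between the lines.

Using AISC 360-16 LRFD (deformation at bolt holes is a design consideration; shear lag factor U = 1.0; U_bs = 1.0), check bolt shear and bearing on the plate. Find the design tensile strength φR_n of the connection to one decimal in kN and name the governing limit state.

1611.2 kN (bolt shear governs)

Bolt shear: A_b = π(27)²/4 = 572.56 mm². φR_n = 0.75 × 469 × 572.56 × 8 × 1 = 1611.2 kN.
Bearing (25 mm plate, F_u = 450 MPa): end bolts L_c = 51 − 30/2 = 36, R_n = min(1.2×36×25×450, 2.4×27×25×450) = 486 kN/bolt; interior L_c = 73 − 30 = 43, R_n = 580.5 kN/bolt. φR_n = 0.75 × (2×486 + 6×580.5) = 3341.3 kN.
Governing: min(1611.2, 3341.3) = 1611.2 kN → bolt shear.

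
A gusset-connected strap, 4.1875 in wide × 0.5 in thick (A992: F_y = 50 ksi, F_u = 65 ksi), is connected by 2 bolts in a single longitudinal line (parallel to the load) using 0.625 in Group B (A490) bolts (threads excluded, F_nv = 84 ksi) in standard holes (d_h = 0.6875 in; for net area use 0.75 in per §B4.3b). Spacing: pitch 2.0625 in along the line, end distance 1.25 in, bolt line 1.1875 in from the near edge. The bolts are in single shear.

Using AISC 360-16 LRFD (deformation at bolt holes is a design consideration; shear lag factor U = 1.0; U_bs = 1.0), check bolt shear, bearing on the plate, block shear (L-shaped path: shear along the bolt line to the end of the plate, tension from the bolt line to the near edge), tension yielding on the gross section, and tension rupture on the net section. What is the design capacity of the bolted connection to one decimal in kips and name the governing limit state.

38.7 kips (bolt shear governs)

Bolt shear: A_b = π(0.625)²/4 = 0.3068 in². φR_n = 0.75 × 84 × 0.3068 × 2 × 1 = 38.7 kips.
Bearing (0.5 in plate, F_u = 65 ksi): end bolts L_c = 1.25 − 0.6875/2 = 0.90625, R_n = min(1.2×0.90625×0.5×65, 2.4×0.625×0.5×65) = 35.344 kips/bolt; interior L_c = 2.0625 − 0.6875 = 1.375, R_n = 48.75 kips/bolt. φR_n = 0.75 × (1×35.344 + 1×48.75) = 63.1 kips.
Block shear: shear path 1×[1.25+1×2.0625] = 1×3.3125 in, A_gv = 1.6563, A_nv = 1×(3.3125 − 1.5×0.75)×0.5 = 1.0938 in²; tension to near edge: (1.1875 − 0.5×0.75)×0.5 = 0.40625 in². R_n = min(0.6×65×1.0938, 0.6×50×1.6563) + 1.0×65×0.40625 = min(42.658, 49.689) + 26.406 = 69.064 kips. φR_n = 0.75 × 69.064 = 51.8 kips.
Tension yield (gross): A_g = 4.1875×0.5 = 2.0938 in². φR_n = 0.90 × 50 × 2.0938 = 94.2 kips.
Tension rupture (net): A_n = (4.1875 − 1×0.75)×0.5 = 1.7188 in² (U = 1.0, A_e = A_n). φR_n = 0.75 × 65 × 1.7188 = 83.8 kips.
Governing: min(38.7, 63.1, 51.8, 94.2, 83.8) = 38.7 kips → bolt shear.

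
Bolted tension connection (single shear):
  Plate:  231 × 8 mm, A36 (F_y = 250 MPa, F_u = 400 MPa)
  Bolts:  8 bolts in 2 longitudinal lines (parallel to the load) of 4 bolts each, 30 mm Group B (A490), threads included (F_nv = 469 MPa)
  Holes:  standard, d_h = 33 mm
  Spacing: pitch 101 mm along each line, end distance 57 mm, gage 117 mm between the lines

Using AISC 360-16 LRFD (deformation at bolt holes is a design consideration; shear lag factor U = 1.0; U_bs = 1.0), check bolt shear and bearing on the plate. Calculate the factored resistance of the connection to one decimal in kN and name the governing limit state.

1270.1 kN (bearing governs)

Bolt shear: A_b = π(30)²/4 = 706.86 mm². φR_n = 0.75 × 469 × 706.86 × 8 × 1 = 1989.1 kN.
Bearing (8 mm plate, F_u = 400 MPa): end bolts L_c = 57 − 33/2 = 40.5, R_n = min(1.2×40.5×8×400, 2.4×30×8×400) = 155.52 kN/bolt; interior L_c = 101 − 33 = 68, R_n = 230.4 kN/bolt. φR_n = 0.75 × (2×155.52 + 6×230.4) = 1270.1 kN.
Governing: min(1989.1, 1270.1) = 1270.1 kN → bearing.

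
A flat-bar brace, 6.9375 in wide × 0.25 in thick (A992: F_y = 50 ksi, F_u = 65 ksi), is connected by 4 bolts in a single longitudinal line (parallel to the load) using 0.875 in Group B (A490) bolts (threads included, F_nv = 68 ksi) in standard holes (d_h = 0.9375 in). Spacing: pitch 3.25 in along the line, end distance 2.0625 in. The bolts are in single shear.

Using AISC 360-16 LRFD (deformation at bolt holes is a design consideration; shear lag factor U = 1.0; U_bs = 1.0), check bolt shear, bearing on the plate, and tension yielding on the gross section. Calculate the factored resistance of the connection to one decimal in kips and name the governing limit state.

78.0 kips (gross-section yield governs)

Bolt shear: A_b = π(0.875)²/4 = 0.60132 in². φR_n = 0.75 × 68 × 0.60132 × 4 × 1 = 122.7 kips.
Bearing (0.25 in plate, F_u = 65 ksi): end bolts L_c = 2.0625 − 0.9375/2 = 1.59375, R_n = min(1.2×1.59375×0.25×65, 2.4×0.875×0.25×65) = 31.078 kips/bolt; interior L_c = 3.25 − 0.9375 = 2.3125, R_n = 34.125 kips/bolt. φR_n = 0.75 × (1×31.078 + 3×34.125) = 100.1 kips.
Tension yield (gross): A_g = 6.9375×0.25 = 1.7344 in². φR_n = 0.90 × 50 × 1.7344 = 78.0 kips.
Governing: min(122.7, 100.1, 78.0) = 78.0 kips → gross-section yield.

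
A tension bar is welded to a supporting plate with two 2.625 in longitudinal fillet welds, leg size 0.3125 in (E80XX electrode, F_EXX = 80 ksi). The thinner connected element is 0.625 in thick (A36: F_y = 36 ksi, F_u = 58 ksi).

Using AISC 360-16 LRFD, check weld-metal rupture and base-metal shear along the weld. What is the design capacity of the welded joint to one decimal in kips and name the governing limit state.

Weld metal: throat = 0.707×0.3125 = 0.22094 in, L = 2×2.625 = 5.25 in. φR_n = 0.75 × 0.6 × 80 × 0.22094 × 5.25 = 41.8 kips.
Base metal shear (0.625 in plate): yield φR_n = 1.0×0.6×36×0.625×5.25 = 70.9 kips; rupture φR_n = 0.75×0.6×58×0.625×5.25 = 85.6 kips; take 70.9 kips (yield).
Governing: min(41.8, 70.9) = 41.8 kips → weld metal.

41.8 kips (weld metal governs)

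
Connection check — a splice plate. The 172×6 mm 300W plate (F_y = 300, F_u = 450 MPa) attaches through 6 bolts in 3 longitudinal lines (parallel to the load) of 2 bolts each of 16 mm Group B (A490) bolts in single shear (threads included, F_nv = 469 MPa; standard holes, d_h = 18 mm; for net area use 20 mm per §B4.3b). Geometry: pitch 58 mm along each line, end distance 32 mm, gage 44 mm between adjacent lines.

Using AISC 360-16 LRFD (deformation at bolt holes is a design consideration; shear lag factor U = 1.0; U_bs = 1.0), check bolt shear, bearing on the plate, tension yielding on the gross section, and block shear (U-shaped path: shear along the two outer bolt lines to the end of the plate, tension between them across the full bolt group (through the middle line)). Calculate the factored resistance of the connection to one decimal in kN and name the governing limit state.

Bolt shear: A_b = π(16)²/4 = 201.06 mm². φR_n = 0.75 × 469 × 201.06 × 6 × 1 = 424.3 kN.
Bearing (6 mm plate, F_u = 450 MPa): end bolts L_c = 32 − 18/2 = 23, R_n = min(1.2×23×6×450, 2.4×16×6×450) = 74.52 kN/bolt; interior L_c = 58 − 18 = 40, R_n = 103.68 kN/bolt. φR_n = 0.75 × (3×74.52 + 3×103.68) = 401.0 kN.
Tension yield (gross): A_g = 172×6 = 1032 mm². φR_n = 0.90 × 300 × 1032 = 278.6 kN.
Block shear: shear path 2×[32+1×58] = 2×90 mm, A_gv = 1080, A_nv = 2×(90 − 1.5×20)×6 = 720 mm²; tension across gage: (88 − 2×20)×6 = 288 mm². R_n = min(0.6×450×720, 0.6×300×1080) + 1.0×450×288 = min(194.4, 194.4) + 129.6 = 324 kN. φR_n = 0.75 × 324 = 243.0 kN.
Governing: min(424.3, 401.0, 278.6, 243.0) = 243.0 kN → block shear.

243.0 kN (block shear governs)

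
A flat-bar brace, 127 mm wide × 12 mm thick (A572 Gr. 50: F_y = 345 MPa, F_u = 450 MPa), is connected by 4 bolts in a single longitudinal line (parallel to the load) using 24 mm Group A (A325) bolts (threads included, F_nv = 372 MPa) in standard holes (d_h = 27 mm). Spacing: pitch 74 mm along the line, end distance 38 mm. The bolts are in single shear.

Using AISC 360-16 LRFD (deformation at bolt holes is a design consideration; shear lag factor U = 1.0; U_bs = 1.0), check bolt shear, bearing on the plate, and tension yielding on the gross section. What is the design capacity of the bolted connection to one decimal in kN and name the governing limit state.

473.2 kN (gross-section yield governs)

Bolt shear: A_b = π(24)²/4 = 452.39 mm². φR_n = 0.75 × 372 × 452.39 × 4 × 1 = 504.9 kN.
Bearing (12 mm plate, F_u = 450 MPa): end bolts L_c = 38 − 27/2 = 24.5, R_n = min(1.2×24.5×12×450, 2.4×24×12×450) = 158.76 kN/bolt; interior L_c = 74 − 27 = 47, R_n = 304.56 kN/bolt. φR_n = 0.75 × (1×158.76 + 3×304.56) = 804.3 kN.
Tension yield (gross): A_g = 127×12 = 1524 mm². φR_n = 0.90 × 345 × 1524 = 473.2 kN.
Governing: min(504.9, 804.3, 473.2) = 473.2 kN → gross-section yield.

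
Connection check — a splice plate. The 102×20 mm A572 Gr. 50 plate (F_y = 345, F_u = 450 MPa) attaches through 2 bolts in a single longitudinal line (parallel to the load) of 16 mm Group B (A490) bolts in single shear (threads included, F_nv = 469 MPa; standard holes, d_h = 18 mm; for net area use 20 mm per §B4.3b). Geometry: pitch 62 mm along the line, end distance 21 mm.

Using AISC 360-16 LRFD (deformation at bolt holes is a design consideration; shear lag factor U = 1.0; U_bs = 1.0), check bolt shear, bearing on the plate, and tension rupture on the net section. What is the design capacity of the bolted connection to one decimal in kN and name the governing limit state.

141.4 kN (bolt shear governs)

Bolt shear: A_b = π(16)²/4 = 201.06 mm². φR_n = 0.75 × 469 × 201.06 × 2 × 1 = 141.4 kN.
Bearing (20 mm plate, F_u = 450 MPa): end bolts L_c = 21 − 18/2 = 12, R_n = min(1.2×12×20×450, 2.4×16×20×450) = 129.6 kN/bolt; interior L_c = 62 − 18 = 44, R_n = 345.6 kN/bolt. φR_n = 0.75 × (1×129.6 + 1×345.6) = 356.4 kN.
Tension rupture (net): A_n = (102 − 1×20)×20 = 1640 mm² (U = 1.0, A_e = A_n). φR_n = 0.75 × 450 × 1640 = 553.5 kN.
Governing: min(141.4, 356.4, 553.5) = 141.4 kN → bolt shear.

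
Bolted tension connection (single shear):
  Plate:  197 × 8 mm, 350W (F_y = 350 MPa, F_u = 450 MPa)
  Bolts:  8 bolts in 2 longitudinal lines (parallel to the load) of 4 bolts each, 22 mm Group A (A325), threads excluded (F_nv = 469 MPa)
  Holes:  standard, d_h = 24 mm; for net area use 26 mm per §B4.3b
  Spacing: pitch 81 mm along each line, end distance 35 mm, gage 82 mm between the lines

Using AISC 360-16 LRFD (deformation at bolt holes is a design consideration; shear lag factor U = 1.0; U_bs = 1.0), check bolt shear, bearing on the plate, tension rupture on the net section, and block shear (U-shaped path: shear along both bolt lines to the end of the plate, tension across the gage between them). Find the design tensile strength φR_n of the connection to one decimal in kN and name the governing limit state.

Bolt shear: A_b = π(22)²/4 = 380.13 mm². φR_n = 0.75 × 469 × 380.13 × 8 × 1 = 1069.7 kN.
Bearing (8 mm plate, F_u = 450 MPa): end bolts L_c = 35 − 24/2 = 23, R_n = min(1.2×23×8×450, 2.4×22×8×450) = 99.36 kN/bolt; interior L_c = 81 − 24 = 57, R_n = 190.08 kN/bolt. φR_n = 0.75 × (2×99.36 + 6×190.08) = 1004.4 kN.
Tension rupture (net): A_n = (197 − 2×26)×8 = 1160 mm² (U = 1.0, A_e = A_n). φR_n = 0.75 × 450 × 1160 = 391.5 kN.
Block shear: shear path 2×[35+3×81] = 2×278 mm, A_gv = 4448, A_nv = 2×(278 − 3.5×26)×8 = 2992 mm²; tension across gage: (82 − 1×26)×8 = 448 mm². R_n = min(0.6×450×2992, 0.6×350×4448) + 1.0×450×448 = min(807.84, 934.08) + 201.6 = 1009.4 kN. φR_n = 0.75 × 1009.4 = 757.1 kN.
Governing: min(1069.7, 1004.4, 391.5, 757.1) = 391.5 kN → net-section rupture.

391.5 kN (net-section rupture governs)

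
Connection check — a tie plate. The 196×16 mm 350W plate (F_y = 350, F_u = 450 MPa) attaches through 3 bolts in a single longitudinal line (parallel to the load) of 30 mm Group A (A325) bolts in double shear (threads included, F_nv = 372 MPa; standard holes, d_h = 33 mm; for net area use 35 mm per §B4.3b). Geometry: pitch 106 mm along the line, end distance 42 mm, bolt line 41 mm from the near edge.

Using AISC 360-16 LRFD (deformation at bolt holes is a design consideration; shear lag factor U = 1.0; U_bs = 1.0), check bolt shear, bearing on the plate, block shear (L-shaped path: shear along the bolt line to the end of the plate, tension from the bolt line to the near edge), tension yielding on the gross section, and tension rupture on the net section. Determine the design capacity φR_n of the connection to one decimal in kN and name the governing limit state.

Bolt shear: A_b = π(30)²/4 = 706.86 mm². φR_n = 0.75 × 372 × 706.86 × 3 × 2 = 1183.3 kN.
Bearing (16 mm plate, F_u = 450 MPa): end bolts L_c = 42 − 33/2 = 25.5, R_n = min(1.2×25.5×16×450, 2.4×30×16×450) = 220.32 kN/bolt; interior L_c = 106 − 33 = 73, R_n = 518.4 kN/bolt. φR_n = 0.75 × (1×220.32 + 2×518.4) = 942.8 kN.
Block shear: shear path 1×[42+2×106] = 1×254 mm, A_gv = 4064, A_nv = 1×(254 − 2.5×35)×16 = 2664 mm²; tension to near edge: (41 − 0.5×35)×16 = 376 mm². R_n = min(0.6×450×2664, 0.6×350×4064) + 1.0×450×376 = min(719.28, 853.44) + 169.2 = 888.48 kN. φR_n = 0.75 × 888.48 = 666.4 kN.
Tension yield (gross): A_g = 196×16 = 3136 mm². φR_n = 0.90 × 350 × 3136 = 987.8 kN.
Tension rupture (net): A_n = (196 − 1×35)×16 = 2576 mm² (U = 1.0, A_e = A_n). φR_n = 0.75 × 450 × 2576 = 869.4 kN.
Governing: min(1183.3, 942.8, 666.4, 987.8, 869.4) = 666.4 kN → block shear.

666.4 kN (block shear governs)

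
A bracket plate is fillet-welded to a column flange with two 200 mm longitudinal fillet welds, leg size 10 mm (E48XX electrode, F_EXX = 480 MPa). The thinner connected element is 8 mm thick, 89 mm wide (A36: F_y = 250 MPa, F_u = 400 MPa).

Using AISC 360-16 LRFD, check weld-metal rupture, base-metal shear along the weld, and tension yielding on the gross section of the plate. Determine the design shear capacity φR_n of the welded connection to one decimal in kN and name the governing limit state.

160.2 kN (gross-section yield governs)

Weld metal: throat = 0.707×10 = 7.07 mm, L = 2×200 = 400 mm. φR_n = 0.75 × 0.6 × 480 × 7.07 × 400 = 610.8 kN.
Base metal shear (8 mm plate): yield φR_n = 1.0×0.6×250×8×400 = 480.0 kN; rupture φR_n = 0.75×0.6×400×8×400 = 576.0 kN; take 480.0 kN (yield).
Tension yield (gross): A_g = 89×8 = 712 mm². φR_n = 0.90 × 250 × 712 = 160.2 kN.
Governing: min(610.8, 480.0, 160.2) = 160.2 kN → gross-section yield.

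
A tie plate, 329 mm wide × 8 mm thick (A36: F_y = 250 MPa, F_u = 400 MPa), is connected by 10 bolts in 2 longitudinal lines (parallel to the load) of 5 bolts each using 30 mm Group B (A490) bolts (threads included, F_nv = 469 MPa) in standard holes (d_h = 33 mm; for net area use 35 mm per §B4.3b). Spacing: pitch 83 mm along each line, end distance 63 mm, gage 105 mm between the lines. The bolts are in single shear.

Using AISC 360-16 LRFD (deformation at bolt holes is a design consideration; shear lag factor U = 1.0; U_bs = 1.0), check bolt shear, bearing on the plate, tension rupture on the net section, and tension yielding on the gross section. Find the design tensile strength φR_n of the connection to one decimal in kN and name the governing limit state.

Bolt shear: A_b = π(30)²/4 = 706.86 mm². φR_n = 0.75 × 469 × 706.86 × 10 × 1 = 2486.4 kN.
Bearing (8 mm plate, F_u = 400 MPa): end bolts L_c = 63 − 33/2 = 46.5, R_n = min(1.2×46.5×8×400, 2.4×30×8×400) = 178.56 kN/bolt; interior L_c = 83 − 33 = 50, R_n = 192 kN/bolt. φR_n = 0.75 × (2×178.56 + 8×192) = 1419.8 kN.
Tension rupture (net): A_n = (329 − 2×35)×8 = 2072 mm² (U = 1.0, A_e = A_n). φR_n = 0.75 × 400 × 2072 = 621.6 kN.
Tension yield (gross): A_g = 329×8 = 2632 mm². φR_n = 0.90 × 250 × 2632 = 592.2 kN.
Governing: min(2486.4, 1419.8, 621.6, 592.2) = 592.2 kN → gross-section yield.

592.2 kN (gross-section yield governs)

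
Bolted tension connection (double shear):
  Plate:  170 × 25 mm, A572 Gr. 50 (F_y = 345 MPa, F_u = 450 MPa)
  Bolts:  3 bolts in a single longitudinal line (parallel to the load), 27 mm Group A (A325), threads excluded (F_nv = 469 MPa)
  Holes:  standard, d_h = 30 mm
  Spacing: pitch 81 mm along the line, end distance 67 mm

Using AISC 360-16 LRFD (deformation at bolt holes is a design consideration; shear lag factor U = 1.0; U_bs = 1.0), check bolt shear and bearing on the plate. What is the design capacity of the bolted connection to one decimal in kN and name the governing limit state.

Bolt shear: A_b = π(27)²/4 = 572.56 mm². φR_n = 0.75 × 469 × 572.56 × 3 × 2 = 1208.4 kN.
Bearing (25 mm plate, F_u = 450 MPa): end bolts L_c = 67 − 30/2 = 52, R_n = min(1.2×52×25×450, 2.4×27×25×450) = 702 kN/bolt; interior L_c = 81 − 30 = 51, R_n = 688.5 kN/bolt. φR_n = 0.75 × (1×702 + 2×688.5) = 1559.3 kN.
Governing: min(1208.4, 1559.3) = 1208.4 kN → bolt shear.

1208.4 kN (bolt shear governs)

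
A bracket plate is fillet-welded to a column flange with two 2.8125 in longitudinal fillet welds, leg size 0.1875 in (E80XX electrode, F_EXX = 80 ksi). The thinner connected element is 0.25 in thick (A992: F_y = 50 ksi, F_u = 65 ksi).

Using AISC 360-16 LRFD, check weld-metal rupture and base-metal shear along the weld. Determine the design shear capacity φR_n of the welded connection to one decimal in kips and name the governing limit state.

26.8 kips (weld metal governs)

Weld metal: throat = 0.707×0.1875 = 0.13256 in, L = 2×2.8125 = 5.625 in. φR_n = 0.75 × 0.6 × 80 × 0.13256 × 5.625 = 26.8 kips.
Base metal shear (0.25 in plate): yield φR_n = 1.0×0.6×50×0.25×5.625 = 42.2 kips; rupture φR_n = 0.75×0.6×65×0.25×5.625 = 41.1 kips; take 41.1 kips (rupture).
Governing: min(26.8, 41.1) = 26.8 kips → weld metal.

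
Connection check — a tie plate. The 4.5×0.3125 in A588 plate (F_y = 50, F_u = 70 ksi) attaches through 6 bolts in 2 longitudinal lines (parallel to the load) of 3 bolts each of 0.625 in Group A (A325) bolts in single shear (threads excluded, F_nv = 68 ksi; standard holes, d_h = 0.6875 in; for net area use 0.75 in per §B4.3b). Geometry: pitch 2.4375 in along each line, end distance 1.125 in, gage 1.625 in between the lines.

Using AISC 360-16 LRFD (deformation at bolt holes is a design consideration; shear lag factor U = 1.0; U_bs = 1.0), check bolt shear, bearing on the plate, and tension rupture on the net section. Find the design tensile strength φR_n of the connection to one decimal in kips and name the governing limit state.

49.2 kips (net-section rupture governs)

Bolt shear: A_b = π(0.625)²/4 = 0.3068 in². φR_n = 0.75 × 68 × 0.3068 × 6 × 1 = 93.9 kips.
Bearing (0.3125 in plate, F_u = 70 ksi): end bolts L_c = 1.125 − 0.6875/2 = 0.78125, R_n = min(1.2×0.78125×0.3125×70, 2.4×0.625×0.3125×70) = 20.508 kips/bolt; interior L_c = 2.4375 − 0.6875 = 1.75, R_n = 32.813 kips/bolt. φR_n = 0.75 × (2×20.508 + 4×32.813) = 129.2 kips.
Tension rupture (net): A_n = (4.5 − 2×0.75)×0.3125 = 0.9375 in² (U = 1.0, A_e = A_n). φR_n = 0.75 × 70 × 0.9375 = 49.2 kips.
Governing: min(93.9, 129.2, 49.2) = 49.2 kips → net-section rupture.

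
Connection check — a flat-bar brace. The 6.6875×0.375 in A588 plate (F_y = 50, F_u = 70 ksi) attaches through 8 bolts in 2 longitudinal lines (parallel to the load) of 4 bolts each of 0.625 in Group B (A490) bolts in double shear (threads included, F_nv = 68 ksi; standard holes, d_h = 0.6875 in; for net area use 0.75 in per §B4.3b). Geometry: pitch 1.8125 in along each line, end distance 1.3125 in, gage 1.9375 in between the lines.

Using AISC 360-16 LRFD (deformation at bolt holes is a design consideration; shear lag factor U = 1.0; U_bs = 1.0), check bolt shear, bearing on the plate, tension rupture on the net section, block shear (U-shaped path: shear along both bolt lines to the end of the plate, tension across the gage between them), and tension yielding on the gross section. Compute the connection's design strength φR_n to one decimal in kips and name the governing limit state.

Bolt shear: A_b = π(0.625)²/4 = 0.3068 in². φR_n = 0.75 × 68 × 0.3068 × 8 × 2 = 250.3 kips.
Bearing (0.375 in plate, F_u = 70 ksi): end bolts L_c = 1.3125 − 0.6875/2 = 0.96875, R_n = min(1.2×0.96875×0.375×70, 2.4×0.625×0.375×70) = 30.516 kips/bolt; interior L_c = 1.8125 − 0.6875 = 1.125, R_n = 35.438 kips/bolt. φR_n = 0.75 × (2×30.516 + 6×35.438) = 205.2 kips.
Tension rupture (net): A_n = (6.6875 − 2×0.75)×0.375 = 1.9453 in² (U = 1.0, A_e = A_n). φR_n = 0.75 × 70 × 1.9453 = 102.1 kips.
Block shear: shear path 2×[1.3125+3×1.8125] = 2×6.75 in, A_gv = 5.0625, A_nv = 2×(6.75 − 3.5×0.75)×0.375 = 3.0938 in²; tension across gage: (1.9375 − 1×0.75)×0.375 = 0.44531 in². R_n = min(0.6×70×3.0938, 0.6×50×5.0625) + 1.0×70×0.44531 = min(129.94, 151.88) + 31.172 = 161.11 kips. φR_n = 0.75 × 161.11 = 120.8 kips.
Tension yield (gross): A_g = 6.6875×0.375 = 2.5078 in². φR_n = 0.90 × 50 × 2.5078 = 112.9 kips.
Governing: min(250.3, 205.2, 102.1, 120.8, 112.9) = 102.1 kips → net-section rupture.

102.1 kips (net-section rupture governs)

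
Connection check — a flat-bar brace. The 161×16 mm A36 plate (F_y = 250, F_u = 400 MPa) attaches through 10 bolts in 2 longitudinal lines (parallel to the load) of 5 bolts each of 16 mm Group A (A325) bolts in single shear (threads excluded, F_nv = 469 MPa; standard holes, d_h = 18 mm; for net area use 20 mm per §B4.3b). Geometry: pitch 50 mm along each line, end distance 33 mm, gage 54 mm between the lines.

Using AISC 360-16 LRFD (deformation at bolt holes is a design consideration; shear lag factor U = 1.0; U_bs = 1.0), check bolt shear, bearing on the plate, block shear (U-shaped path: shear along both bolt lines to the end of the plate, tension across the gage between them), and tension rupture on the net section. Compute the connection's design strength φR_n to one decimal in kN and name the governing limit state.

580.8 kN (net-section rupture governs)

Bolt shear: A_b = π(16)²/4 = 201.06 mm². φR_n = 0.75 × 469 × 201.06 × 10 × 1 = 707.2 kN.
Bearing (16 mm plate, F_u = 400 MPa): end bolts L_c = 33 − 18/2 = 24, R_n = min(1.2×24×16×400, 2.4×16×16×400) = 184.32 kN/bolt; interior L_c = 50 − 18 = 32, R_n = 245.76 kN/bolt. φR_n = 0.75 × (2×184.32 + 8×245.76) = 1751.0 kN.
Block shear: shear path 2×[33+4×50] = 2×233 mm, A_gv = 7456, A_nv = 2×(233 − 4.5×20)×16 = 4576 mm²; tension across gage: (54 − 1×20)×16 = 544 mm². R_n = min(0.6×400×4576, 0.6×250×7456) + 1.0×400×544 = min(1098.2, 1118.4) + 217.6 = 1315.8 kN. φR_n = 0.75 × 1315.8 = 986.9 kN.
Tension rupture (net): A_n = (161 − 2×20)×16 = 1936 mm² (U = 1.0, A_e = A_n). φR_n = 0.75 × 400 × 1936 = 580.8 kN.
Governing: min(707.2, 1751.0, 986.9, 580.8) = 580.8 kN → net-section rupture.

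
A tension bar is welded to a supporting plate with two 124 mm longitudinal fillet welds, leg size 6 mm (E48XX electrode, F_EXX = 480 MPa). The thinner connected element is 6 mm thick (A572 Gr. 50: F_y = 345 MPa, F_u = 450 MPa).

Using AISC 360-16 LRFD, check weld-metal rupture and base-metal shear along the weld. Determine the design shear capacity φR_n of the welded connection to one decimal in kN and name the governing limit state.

227.2 kN (weld metal governs)

Weld metal: throat = 0.707×6 = 4.242 mm, L = 2×124 = 248 mm. φR_n = 0.75 × 0.6 × 480 × 4.242 × 248 = 227.2 kN.
Base metal shear (6 mm plate): yield φR_n = 1.0×0.6×345×6×248 = 308.0 kN; rupture φR_n = 0.75×0.6×450×6×248 = 301.3 kN; take 301.3 kN (rupture).
Governing: min(227.2, 301.3) = 227.2 kN → weld metal.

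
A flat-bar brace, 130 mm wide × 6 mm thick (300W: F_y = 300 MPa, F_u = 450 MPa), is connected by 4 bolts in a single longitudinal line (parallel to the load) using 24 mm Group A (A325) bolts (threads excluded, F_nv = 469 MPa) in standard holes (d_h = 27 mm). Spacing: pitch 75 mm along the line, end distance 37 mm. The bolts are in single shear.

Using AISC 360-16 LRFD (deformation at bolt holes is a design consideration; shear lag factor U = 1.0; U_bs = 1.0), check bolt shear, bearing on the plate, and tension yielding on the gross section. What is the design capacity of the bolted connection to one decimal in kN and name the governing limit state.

Bolt shear: A_b = π(24)²/4 = 452.39 mm². φR_n = 0.75 × 469 × 452.39 × 4 × 1 = 636.5 kN.
Bearing (6 mm plate, F_u = 450 MPa): end bolts L_c = 37 − 27/2 = 23.5, R_n = min(1.2×23.5×6×450, 2.4×24×6×450) = 76.14 kN/bolt; interior L_c = 75 − 27 = 48, R_n = 155.52 kN/bolt. φR_n = 0.75 × (1×76.14 + 3×155.52) = 407.0 kN.
Tension yield (gross): A_g = 130×6 = 780 mm². φR_n = 0.90 × 300 × 780 = 210.6 kN.
Governing: min(636.5, 407.0, 210.6) = 210.6 kN → gross-section yield.

210.6 kN (gross-section yield governs)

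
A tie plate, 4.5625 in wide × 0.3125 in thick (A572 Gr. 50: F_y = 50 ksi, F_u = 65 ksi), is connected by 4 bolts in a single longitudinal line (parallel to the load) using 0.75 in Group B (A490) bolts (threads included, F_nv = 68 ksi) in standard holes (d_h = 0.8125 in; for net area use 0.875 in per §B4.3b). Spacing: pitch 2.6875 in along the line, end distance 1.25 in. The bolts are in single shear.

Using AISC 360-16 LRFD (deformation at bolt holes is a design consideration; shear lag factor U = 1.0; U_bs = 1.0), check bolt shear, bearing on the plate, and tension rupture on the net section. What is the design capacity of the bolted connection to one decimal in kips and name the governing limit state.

Bolt shear: A_b = π(0.75)²/4 = 0.44179 in². φR_n = 0.75 × 68 × 0.44179 × 4 × 1 = 90.1 kips.
Bearing (0.3125 in plate, F_u = 65 ksi): end bolts L_c = 1.25 − 0.8125/2 = 0.84375, R_n = min(1.2×0.84375×0.3125×65, 2.4×0.75×0.3125×65) = 20.566 kips/bolt; interior L_c = 2.6875 − 0.8125 = 1.875, R_n = 36.563 kips/bolt. φR_n = 0.75 × (1×20.566 + 3×36.563) = 97.7 kips.
Tension rupture (net): A_n = (4.5625 − 1×0.875)×0.3125 = 1.1523 in² (U = 1.0, A_e = A_n). φR_n = 0.75 × 65 × 1.1523 = 56.2 kips.
Governing: min(90.1, 97.7, 56.2) = 56.2 kips → net-section rupture.

56.2 kips (net-section rupture governs)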